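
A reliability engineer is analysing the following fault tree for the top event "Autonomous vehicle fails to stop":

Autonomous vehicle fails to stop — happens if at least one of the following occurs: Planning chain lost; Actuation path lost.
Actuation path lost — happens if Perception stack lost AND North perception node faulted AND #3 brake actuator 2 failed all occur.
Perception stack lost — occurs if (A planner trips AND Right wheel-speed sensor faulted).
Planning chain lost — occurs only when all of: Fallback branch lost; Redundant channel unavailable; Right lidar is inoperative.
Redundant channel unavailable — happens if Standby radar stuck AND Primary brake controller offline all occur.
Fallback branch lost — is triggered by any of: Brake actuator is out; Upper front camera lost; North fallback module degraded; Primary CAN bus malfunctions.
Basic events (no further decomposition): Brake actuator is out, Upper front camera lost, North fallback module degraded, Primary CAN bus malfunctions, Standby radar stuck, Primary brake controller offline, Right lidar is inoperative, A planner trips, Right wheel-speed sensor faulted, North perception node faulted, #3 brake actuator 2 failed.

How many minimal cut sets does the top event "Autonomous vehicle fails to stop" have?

Fallback branch lost [OR]: union of children's cut sets → 4 cut set(s).
Redundant channel unavailable [AND]: one cut set from each child combined → 1 × 1 = 1 cut set(s).
Planning chain lost [AND]: one cut set from each child combined → 4 × 1 × 1 = 4 cut set(s).
Perception stack lost [AND]: one cut set from each child combined → 1 × 1 = 1 cut set(s).
Actuation path lost [AND]: one cut set from each child combined → 1 × 1 × 1 = 1 cut set(s).
Autonomous vehicle fails to stop [OR]: union of children's cut sets → 5 cut set(s).
Minimal cut sets: {Brake actuator is out, Primary brake controller offline, Right lidar is inoperative, Standby radar stuck}; {Primary brake controller offline, Right lidar is inoperative, Standby radar stuck, Upper front camera lost}; {North fallback module degraded, Primary brake controller offline, Right lidar is inoperative, Standby radar stuck}; {Primary CAN bus malfunctions, Primary brake controller offline, Right lidar is inoperative, Standby radar stuck}; {#3 brake actuator 2 failed, A planner trips, North perception node faulted, Right wheel-speed sensor faulted}.

5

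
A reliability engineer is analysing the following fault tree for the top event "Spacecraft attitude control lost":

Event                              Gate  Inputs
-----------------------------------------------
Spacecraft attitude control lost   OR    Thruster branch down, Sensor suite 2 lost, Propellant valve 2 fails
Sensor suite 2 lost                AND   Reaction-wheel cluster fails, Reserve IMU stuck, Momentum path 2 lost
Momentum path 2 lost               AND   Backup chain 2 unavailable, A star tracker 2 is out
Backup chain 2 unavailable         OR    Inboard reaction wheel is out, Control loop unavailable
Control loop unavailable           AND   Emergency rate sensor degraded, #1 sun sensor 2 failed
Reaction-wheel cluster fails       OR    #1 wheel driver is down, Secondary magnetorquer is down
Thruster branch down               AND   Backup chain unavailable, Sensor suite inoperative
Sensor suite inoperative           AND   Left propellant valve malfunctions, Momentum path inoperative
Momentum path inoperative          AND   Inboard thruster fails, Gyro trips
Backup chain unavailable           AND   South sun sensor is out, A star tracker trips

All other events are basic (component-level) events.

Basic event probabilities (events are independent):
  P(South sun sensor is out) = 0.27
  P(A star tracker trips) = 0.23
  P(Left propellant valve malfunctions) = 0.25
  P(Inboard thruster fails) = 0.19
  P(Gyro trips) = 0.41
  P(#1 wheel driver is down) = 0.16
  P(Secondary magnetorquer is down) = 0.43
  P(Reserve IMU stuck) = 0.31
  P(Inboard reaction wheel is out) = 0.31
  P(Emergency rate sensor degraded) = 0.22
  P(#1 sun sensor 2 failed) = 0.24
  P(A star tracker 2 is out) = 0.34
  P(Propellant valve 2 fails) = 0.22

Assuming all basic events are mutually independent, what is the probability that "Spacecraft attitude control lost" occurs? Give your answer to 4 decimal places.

0.2358

P(Backup chain unavailable) [AND] = 0.27 × 0.23 = 0.062100
P(Momentum path inoperative) [AND] = 0.19 × 0.41 = 0.077900
P(Sensor suite inoperative) [AND] = 0.25 × 0.077900 = 0.019475
P(Thruster branch down) [AND] = 0.062100 × 0.019475 = 0.001209
P(Reaction-wheel cluster fails) [OR] = 1 − (1−0.16) × (1−0.43) = 0.521200
P(Control loop unavailable) [AND] = 0.22 × 0.24 = 0.052800
P(Backup chain 2 unavailable) [OR] = 1 − (1−0.31) × (1−0.052800) = 0.346432
P(Momentum path 2 lost) [AND] = 0.346432 × 0.34 = 0.117787
P(Sensor suite 2 lost) [AND] = 0.521200 × 0.31 × 0.117787 = 0.019031
P(Spacecraft attitude control lost) [OR] = 1 − (1−0.001209) × (1−0.019031) × (1−0.22) = 0.235769
Rounded to 4 decimal places: P(Spacecraft attitude control lost) ≈ 0.2358.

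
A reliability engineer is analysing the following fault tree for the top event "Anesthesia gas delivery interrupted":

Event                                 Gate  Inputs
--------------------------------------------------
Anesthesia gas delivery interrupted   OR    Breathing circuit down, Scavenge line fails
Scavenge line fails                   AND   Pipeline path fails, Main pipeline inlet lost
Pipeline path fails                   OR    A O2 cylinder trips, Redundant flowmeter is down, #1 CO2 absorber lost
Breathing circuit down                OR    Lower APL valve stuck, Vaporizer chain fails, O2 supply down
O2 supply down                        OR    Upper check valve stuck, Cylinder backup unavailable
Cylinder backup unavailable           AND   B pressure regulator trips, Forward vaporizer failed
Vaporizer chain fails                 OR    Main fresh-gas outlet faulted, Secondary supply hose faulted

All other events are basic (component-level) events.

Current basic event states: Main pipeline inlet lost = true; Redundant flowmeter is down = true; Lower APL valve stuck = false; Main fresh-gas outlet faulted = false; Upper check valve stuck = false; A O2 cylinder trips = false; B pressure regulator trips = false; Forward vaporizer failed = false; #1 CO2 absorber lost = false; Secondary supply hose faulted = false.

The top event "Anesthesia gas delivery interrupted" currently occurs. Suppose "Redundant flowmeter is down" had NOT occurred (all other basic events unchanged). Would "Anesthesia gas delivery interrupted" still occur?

No

Counterfactual: set "Redundant flowmeter is down" to not occurred.
Vaporizer chain fails [OR]: Main fresh-gas outlet faulted=not, Secondary supply hose faulted=not → no input occurs → does not occur.
Cylinder backup unavailable [AND]: B pressure regulator trips=not, Forward vaporizer failed=not → not all inputs occur → does not occur.
O2 supply down [OR]: Upper check valve stuck=not, Cylinder backup unavailable=not → no input occurs → does not occur.
Breathing circuit down [OR]: Lower APL valve stuck=not, Vaporizer chain fails=not, O2 supply down=not → no input occurs → does not occur.
Pipeline path fails [OR]: A O2 cylinder trips=not, Redundant flowmeter is down=not, #1 CO2 absorber lost=not → no input occurs → does not occur.
Scavenge line fails [AND]: Pipeline path fails=not, Main pipeline inlet lost=occurs → not all inputs occur → does not occur.
Anesthesia gas delivery interrupted [OR]: Breathing circuit down=not, Scavenge line fails=not → no input occurs → does not occur.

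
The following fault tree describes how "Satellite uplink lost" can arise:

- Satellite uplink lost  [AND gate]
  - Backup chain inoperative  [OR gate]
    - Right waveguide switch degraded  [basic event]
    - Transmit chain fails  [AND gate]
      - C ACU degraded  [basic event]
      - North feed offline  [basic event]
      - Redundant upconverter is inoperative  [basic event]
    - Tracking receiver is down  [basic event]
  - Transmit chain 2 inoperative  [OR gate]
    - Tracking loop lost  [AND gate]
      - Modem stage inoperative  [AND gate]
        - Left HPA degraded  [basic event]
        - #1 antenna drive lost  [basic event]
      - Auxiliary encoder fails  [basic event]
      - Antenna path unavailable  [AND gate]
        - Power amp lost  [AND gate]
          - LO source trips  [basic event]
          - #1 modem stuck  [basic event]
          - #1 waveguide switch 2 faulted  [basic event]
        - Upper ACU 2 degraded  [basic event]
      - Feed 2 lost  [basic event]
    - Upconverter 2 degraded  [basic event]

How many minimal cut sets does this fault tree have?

6

Transmit chain fails [AND]: one cut set from each child combined → 1 × 1 × 1 = 1 cut set(s).
Backup chain inoperative [OR]: union of children's cut sets → 3 cut set(s).
Modem stage inoperative [AND]: one cut set from each child combined → 1 × 1 = 1 cut set(s).
Power amp lost [AND]: one cut set from each child combined → 1 × 1 × 1 = 1 cut set(s).
Antenna path unavailable [AND]: one cut set from each child combined → 1 × 1 = 1 cut set(s).
Tracking loop lost [AND]: one cut set from each child combined → 1 × 1 × 1 × 1 = 1 cut set(s).
Transmit chain 2 inoperative [OR]: union of children's cut sets → 2 cut set(s).
Satellite uplink lost [AND]: one cut set from each child combined → 3 × 2 = 6 cut set(s).
Minimal cut sets: {#1 antenna drive lost, #1 modem stuck, #1 waveguide switch 2 faulted, Auxiliary encoder fails, Feed 2 lost, LO source trips, Left HPA degraded, Right waveguide switch degraded, Upper ACU 2 degraded}; {Right waveguide switch degraded, Upconverter 2 degraded}; {#1 antenna drive lost, #1 modem stuck, #1 waveguide switch 2 faulted, Auxiliary encoder fails, C ACU degraded, Feed 2 lost, LO source trips, Left HPA degraded, North feed offline, Redundant upconverter is inoperative, Upper ACU 2 degraded}; {C ACU degraded, North feed offline, Redundant upconverter is inoperative, Upconverter 2 degraded}; {#1 antenna drive lost, #1 modem stuck, #1 waveguide switch 2 faulted, Auxiliary encoder fails, Feed 2 lost, LO source trips, Left HPA degraded, Tracking receiver is down, Upper ACU 2 degraded}; {Tracking receiver is down, Upconverter 2 degraded}.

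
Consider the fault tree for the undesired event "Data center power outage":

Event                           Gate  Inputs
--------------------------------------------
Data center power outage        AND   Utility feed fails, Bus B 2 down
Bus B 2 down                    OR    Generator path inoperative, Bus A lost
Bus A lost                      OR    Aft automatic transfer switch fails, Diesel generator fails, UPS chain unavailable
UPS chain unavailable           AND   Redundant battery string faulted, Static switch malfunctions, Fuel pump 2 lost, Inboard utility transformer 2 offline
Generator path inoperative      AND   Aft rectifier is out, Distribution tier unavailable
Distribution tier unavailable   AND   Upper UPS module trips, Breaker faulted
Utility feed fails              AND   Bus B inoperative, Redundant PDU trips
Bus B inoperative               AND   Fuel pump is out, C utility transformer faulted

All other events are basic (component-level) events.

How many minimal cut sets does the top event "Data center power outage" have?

Bus B inoperative [AND]: one cut set from each child combined → 1 × 1 = 1 cut set(s).
Utility feed fails [AND]: one cut set from each child combined → 1 × 1 = 1 cut set(s).
Distribution tier unavailable [AND]: one cut set from each child combined → 1 × 1 = 1 cut set(s).
Generator path inoperative [AND]: one cut set from each child combined → 1 × 1 = 1 cut set(s).
UPS chain unavailable [AND]: one cut set from each child combined → 1 × 1 × 1 × 1 = 1 cut set(s).
Bus A lost [OR]: union of children's cut sets → 3 cut set(s).
Bus B 2 down [OR]: union of children's cut sets → 4 cut set(s).
Data center power outage [AND]: one cut set from each child combined → 1 × 4 = 4 cut set(s).
Minimal cut sets: {Aft rectifier is out, Breaker faulted, C utility transformer faulted, Fuel pump is out, Redundant PDU trips, Upper UPS module trips}; {Aft automatic transfer switch fails, C utility transformer faulted, Fuel pump is out, Redundant PDU trips}; {C utility transformer faulted, Diesel generator fails, Fuel pump is out, Redundant PDU trips}; {C utility transformer faulted, Fuel pump 2 lost, Fuel pump is out, Inboard utility transformer 2 offline, Redundant PDU trips, Redundant battery string faulted, Static switch malfunctions}.

4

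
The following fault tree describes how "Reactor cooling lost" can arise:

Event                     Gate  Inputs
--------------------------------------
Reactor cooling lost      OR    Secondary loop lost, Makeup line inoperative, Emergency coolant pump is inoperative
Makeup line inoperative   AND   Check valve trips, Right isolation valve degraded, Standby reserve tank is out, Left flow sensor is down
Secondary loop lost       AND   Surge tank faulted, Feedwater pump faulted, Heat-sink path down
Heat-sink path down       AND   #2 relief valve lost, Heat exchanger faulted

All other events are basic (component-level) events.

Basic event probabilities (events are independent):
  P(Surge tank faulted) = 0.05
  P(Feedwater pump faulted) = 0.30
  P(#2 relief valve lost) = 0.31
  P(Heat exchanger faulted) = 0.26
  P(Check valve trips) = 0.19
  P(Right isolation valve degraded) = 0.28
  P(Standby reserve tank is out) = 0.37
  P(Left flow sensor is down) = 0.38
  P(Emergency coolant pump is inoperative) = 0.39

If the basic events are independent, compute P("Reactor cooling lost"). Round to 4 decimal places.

0.3953

P(Heat-sink path down) [AND] = 0.31 × 0.26 = 0.080600
P(Secondary loop lost) [AND] = 0.05 × 0.30 × 0.080600 = 0.001209
P(Makeup line inoperative) [AND] = 0.19 × 0.28 × 0.37 × 0.38 = 0.007480
P(Reactor cooling lost) [OR] = 1 − (1−0.001209) × (1−0.007480) × (1−0.39) = 0.395295
Rounded to 4 decimal places: P(Reactor cooling lost) ≈ 0.3953.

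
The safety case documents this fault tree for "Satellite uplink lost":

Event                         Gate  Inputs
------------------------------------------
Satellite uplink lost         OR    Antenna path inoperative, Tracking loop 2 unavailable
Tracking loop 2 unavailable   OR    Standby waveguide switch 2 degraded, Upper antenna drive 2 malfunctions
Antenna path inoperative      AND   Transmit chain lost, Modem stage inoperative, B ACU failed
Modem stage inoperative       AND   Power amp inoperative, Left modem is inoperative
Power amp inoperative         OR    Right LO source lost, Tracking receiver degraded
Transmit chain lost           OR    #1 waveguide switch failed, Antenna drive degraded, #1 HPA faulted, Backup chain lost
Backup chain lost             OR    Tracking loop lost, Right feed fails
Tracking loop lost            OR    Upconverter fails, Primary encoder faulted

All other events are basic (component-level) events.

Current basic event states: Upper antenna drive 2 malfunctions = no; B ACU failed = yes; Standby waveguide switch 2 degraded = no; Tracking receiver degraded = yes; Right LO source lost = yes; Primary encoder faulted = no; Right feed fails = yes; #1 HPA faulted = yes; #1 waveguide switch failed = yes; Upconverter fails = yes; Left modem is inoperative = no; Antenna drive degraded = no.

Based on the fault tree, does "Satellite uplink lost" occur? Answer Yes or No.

No

Tracking loop lost [OR]: Upconverter fails=occurs, Primary encoder faulted=not → at least one input occurs → occurs.
Backup chain lost [OR]: Tracking loop lost=occurs, Right feed fails=occurs → at least one input occurs → occurs.
Transmit chain lost [OR]: #1 waveguide switch failed=occurs, Antenna drive degraded=not, #1 HPA faulted=occurs, Backup chain lost=occurs → at least one input occurs → occurs.
Power amp inoperative [OR]: Right LO source lost=occurs, Tracking receiver degraded=occurs → at least one input occurs → occurs.
Modem stage inoperative [AND]: Power amp inoperative=occurs, Left modem is inoperative=not → not all inputs occur → does not occur.
Antenna path inoperative [AND]: Transmit chain lost=occurs, Modem stage inoperative=not, B ACU failed=occurs → not all inputs occur → does not occur.
Tracking loop 2 unavailable [OR]: Standby waveguide switch 2 degraded=not, Upper antenna drive 2 malfunctions=not → no input occurs → does not occur.
Satellite uplink lost [OR]: Antenna path inoperative=not, Tracking loop 2 unavailable=not → no input occurs → does not occur.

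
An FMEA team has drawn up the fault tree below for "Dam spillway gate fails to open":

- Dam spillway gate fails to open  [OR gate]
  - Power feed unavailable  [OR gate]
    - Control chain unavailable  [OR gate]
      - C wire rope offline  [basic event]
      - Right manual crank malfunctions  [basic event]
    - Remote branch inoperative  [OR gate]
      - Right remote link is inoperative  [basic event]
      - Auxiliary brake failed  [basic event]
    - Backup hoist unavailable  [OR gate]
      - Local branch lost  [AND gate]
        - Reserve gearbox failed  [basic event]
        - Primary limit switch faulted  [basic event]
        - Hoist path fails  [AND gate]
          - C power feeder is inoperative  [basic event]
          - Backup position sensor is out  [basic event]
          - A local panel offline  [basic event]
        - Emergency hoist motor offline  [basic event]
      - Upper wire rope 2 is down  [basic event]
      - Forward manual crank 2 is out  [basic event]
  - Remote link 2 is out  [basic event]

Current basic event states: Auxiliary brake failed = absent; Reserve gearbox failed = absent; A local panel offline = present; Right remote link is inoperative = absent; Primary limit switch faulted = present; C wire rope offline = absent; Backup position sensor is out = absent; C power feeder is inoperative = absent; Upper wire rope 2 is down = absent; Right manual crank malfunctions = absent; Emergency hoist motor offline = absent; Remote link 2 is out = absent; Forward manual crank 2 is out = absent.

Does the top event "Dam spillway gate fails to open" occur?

No

Control chain unavailable [OR]: C wire rope offline=not, Right manual crank malfunctions=not → no input occurs → does not occur.
Remote branch inoperative [OR]: Right remote link is inoperative=not, Auxiliary brake failed=not → no input occurs → does not occur.
Hoist path fails [AND]: C power feeder is inoperative=not, Backup position sensor is out=not, A local panel offline=occurs → not all inputs occur → does not occur.
Local branch lost [AND]: Reserve gearbox failed=not, Primary limit switch faulted=occurs, Hoist path fails=not, Emergency hoist motor offline=not → not all inputs occur → does not occur.
Backup hoist unavailable [OR]: Local branch lost=not, Upper wire rope 2 is down=not, Forward manual crank 2 is out=not → no input occurs → does not occur.
Power feed unavailable [OR]: Control chain unavailable=not, Remote branch inoperative=not, Backup hoist unavailable=not → no input occurs → does not occur.
Dam spillway gate fails to open [OR]: Power feed unavailable=not, Remote link 2 is out=not → no input occurs → does not occur.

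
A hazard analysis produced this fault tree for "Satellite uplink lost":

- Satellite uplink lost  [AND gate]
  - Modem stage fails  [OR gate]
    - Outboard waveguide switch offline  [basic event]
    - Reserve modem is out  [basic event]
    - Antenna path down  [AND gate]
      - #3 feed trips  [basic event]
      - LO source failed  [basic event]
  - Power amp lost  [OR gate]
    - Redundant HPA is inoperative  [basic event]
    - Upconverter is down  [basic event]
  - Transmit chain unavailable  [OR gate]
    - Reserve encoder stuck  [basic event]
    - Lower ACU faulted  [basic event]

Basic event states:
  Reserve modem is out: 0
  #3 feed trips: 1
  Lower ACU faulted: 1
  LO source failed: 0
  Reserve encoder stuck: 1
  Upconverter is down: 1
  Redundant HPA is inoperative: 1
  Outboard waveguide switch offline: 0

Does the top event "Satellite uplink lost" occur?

Antenna path down [AND]: #3 feed trips=occurs, LO source failed=not → not all inputs occur → does not occur.
Modem stage fails [OR]: Outboard waveguide switch offline=not, Reserve modem is out=not, Antenna path down=not → no input occurs → does not occur.
Power amp lost [OR]: Redundant HPA is inoperative=occurs, Upconverter is down=occurs → at least one input occurs → occurs.
Transmit chain unavailable [OR]: Reserve encoder stuck=occurs, Lower ACU faulted=occurs → at least one input occurs → occurs.
Satellite uplink lost [AND]: Modem stage fails=not, Power amp lost=occurs, Transmit chain unavailable=occurs → not all inputs occur → does not occur.

No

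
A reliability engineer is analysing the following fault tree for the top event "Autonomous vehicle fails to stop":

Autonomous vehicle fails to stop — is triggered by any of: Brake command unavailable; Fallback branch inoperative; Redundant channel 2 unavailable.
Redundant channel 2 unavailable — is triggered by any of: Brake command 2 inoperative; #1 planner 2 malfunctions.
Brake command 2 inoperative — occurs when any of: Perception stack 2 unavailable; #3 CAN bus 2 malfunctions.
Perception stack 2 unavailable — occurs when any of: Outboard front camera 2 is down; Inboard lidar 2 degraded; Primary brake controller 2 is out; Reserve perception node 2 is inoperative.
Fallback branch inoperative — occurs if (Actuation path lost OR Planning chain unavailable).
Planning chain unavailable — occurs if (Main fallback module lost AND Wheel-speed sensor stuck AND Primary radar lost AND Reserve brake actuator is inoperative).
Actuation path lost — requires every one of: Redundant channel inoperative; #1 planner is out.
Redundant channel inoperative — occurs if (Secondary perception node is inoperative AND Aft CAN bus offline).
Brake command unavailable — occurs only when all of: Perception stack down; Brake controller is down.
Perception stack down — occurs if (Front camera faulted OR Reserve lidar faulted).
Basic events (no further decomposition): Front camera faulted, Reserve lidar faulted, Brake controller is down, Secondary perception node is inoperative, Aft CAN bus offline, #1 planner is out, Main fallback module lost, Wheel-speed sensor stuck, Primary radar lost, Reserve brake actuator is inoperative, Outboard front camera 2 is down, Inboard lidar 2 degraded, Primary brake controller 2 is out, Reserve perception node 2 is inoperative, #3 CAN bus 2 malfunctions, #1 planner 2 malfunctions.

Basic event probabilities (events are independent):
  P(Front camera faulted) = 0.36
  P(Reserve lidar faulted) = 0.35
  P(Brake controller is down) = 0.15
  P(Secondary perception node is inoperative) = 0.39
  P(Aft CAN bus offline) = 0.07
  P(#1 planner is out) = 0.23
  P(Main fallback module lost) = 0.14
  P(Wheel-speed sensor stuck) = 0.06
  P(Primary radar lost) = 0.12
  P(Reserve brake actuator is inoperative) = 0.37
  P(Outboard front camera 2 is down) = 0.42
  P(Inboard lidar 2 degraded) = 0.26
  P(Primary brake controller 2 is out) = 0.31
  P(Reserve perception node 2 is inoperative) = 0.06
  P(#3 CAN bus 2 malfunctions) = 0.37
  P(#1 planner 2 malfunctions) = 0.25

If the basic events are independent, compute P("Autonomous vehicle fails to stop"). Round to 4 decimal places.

P(Perception stack down) [OR] = 1 − (1−0.36) × (1−0.35) = 0.584000
P(Brake command unavailable) [AND] = 0.584000 × 0.15 = 0.087600
P(Redundant channel inoperative) [AND] = 0.39 × 0.07 = 0.027300
P(Actuation path lost) [AND] = 0.027300 × 0.23 = 0.006279
P(Planning chain unavailable) [AND] = 0.14 × 0.06 × 0.12 × 0.37 = 0.000373
P(Fallback branch inoperative) [OR] = 1 − (1−0.006279) × (1−0.000373) = 0.006650
P(Perception stack 2 unavailable) [OR] = 1 − (1−0.42) × (1−0.26) × (1−0.31) × (1−0.06) = 0.721621
P(Brake command 2 inoperative) [OR] = 1 − (1−0.721621) × (1−0.37) = 0.824621
P(Redundant channel 2 unavailable) [OR] = 1 − (1−0.824621) × (1−0.25) = 0.868466
P(Autonomous vehicle fails to stop) [OR] = 1 − (1−0.087600) × (1−0.006650) × (1−0.868466) = 0.880786
Rounded to 4 decimal places: P(Autonomous vehicle fails to stop) ≈ 0.8808.

0.8808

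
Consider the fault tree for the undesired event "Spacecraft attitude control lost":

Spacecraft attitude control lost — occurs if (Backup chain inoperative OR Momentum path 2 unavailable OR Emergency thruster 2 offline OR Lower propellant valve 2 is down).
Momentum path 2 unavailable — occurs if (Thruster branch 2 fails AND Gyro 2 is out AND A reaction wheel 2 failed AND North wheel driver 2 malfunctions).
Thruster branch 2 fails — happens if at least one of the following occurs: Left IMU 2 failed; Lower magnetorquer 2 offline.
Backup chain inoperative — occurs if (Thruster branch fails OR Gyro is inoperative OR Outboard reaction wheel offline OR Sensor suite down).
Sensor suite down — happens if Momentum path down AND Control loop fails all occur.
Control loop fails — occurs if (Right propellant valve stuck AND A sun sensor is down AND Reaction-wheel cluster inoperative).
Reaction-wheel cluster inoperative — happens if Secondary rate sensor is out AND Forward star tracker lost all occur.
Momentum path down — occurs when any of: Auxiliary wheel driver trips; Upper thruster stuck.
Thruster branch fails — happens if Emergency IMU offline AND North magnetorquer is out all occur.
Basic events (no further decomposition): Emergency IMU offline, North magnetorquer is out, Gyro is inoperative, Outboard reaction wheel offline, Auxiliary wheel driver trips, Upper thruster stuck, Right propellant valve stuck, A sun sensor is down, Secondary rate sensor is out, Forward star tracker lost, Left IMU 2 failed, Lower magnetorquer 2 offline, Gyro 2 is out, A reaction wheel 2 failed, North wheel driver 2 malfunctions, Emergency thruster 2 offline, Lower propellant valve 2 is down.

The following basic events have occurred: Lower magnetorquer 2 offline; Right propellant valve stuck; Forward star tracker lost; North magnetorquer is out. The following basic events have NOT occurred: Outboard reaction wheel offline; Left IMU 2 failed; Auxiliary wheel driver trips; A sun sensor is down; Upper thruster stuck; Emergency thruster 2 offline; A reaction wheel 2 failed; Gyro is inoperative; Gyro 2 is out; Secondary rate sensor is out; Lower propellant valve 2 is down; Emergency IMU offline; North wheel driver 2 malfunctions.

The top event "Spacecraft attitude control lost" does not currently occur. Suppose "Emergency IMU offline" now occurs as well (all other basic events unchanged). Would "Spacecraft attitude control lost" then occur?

Yes

Counterfactual: set "Emergency IMU offline" to occurred.
Thruster branch fails [AND]: Emergency IMU offline=occurs, North magnetorquer is out=occurs → all inputs occur → occurs.
Momentum path down [OR]: Auxiliary wheel driver trips=not, Upper thruster stuck=not → no input occurs → does not occur.
Reaction-wheel cluster inoperative [AND]: Secondary rate sensor is out=not, Forward star tracker lost=occurs → not all inputs occur → does not occur.
Control loop fails [AND]: Right propellant valve stuck=occurs, A sun sensor is down=not, Reaction-wheel cluster inoperative=not → not all inputs occur → does not occur.
Sensor suite down [AND]: Momentum path down=not, Control loop fails=not → not all inputs occur → does not occur.
Backup chain inoperative [OR]: Thruster branch fails=occurs, Gyro is inoperative=not, Outboard reaction wheel offline=not, Sensor suite down=not → at least one input occurs → occurs.
Thruster branch 2 fails [OR]: Left IMU 2 failed=not, Lower magnetorquer 2 offline=occurs → at least one input occurs → occurs.
Momentum path 2 unavailable [AND]: Thruster branch 2 fails=occurs, Gyro 2 is out=not, A reaction wheel 2 failed=not, North wheel driver 2 malfunctions=not → not all inputs occur → does not occur.
Spacecraft attitude control lost [OR]: Backup chain inoperative=occurs, Momentum path 2 unavailable=not, Emergency thruster 2 offline=not, Lower propellant valve 2 is down=not → at least one input occurs → occurs.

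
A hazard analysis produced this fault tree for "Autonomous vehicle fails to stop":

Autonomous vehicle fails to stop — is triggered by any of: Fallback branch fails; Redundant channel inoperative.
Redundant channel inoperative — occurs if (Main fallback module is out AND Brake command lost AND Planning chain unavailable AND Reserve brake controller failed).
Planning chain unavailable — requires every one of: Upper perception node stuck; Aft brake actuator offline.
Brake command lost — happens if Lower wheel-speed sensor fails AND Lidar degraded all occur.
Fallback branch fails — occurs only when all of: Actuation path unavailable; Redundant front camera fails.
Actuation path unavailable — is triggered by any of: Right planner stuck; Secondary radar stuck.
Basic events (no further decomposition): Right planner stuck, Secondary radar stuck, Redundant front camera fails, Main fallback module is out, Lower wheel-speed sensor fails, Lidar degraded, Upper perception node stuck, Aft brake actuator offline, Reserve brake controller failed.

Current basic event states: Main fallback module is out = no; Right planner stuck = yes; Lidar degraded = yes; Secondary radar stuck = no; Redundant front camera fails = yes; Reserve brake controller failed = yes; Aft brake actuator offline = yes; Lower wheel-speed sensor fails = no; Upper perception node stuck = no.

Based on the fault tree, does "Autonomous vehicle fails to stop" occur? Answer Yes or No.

Yes

Actuation path unavailable [OR]: Right planner stuck=occurs, Secondary radar stuck=not → at least one input occurs → occurs.
Fallback branch fails [AND]: Actuation path unavailable=occurs, Redundant front camera fails=occurs → all inputs occur → occurs.
Brake command lost [AND]: Lower wheel-speed sensor fails=not, Lidar degraded=occurs → not all inputs occur → does not occur.
Planning chain unavailable [AND]: Upper perception node stuck=not, Aft brake actuator offline=occurs → not all inputs occur → does not occur.
Redundant channel inoperative [AND]: Main fallback module is out=not, Brake command lost=not, Planning chain unavailable=not, Reserve brake controller failed=occurs → not all inputs occur → does not occur.
Autonomous vehicle fails to stop [OR]: Fallback branch fails=occurs, Redundant channel inoperative=not → at least one input occurs → occurs.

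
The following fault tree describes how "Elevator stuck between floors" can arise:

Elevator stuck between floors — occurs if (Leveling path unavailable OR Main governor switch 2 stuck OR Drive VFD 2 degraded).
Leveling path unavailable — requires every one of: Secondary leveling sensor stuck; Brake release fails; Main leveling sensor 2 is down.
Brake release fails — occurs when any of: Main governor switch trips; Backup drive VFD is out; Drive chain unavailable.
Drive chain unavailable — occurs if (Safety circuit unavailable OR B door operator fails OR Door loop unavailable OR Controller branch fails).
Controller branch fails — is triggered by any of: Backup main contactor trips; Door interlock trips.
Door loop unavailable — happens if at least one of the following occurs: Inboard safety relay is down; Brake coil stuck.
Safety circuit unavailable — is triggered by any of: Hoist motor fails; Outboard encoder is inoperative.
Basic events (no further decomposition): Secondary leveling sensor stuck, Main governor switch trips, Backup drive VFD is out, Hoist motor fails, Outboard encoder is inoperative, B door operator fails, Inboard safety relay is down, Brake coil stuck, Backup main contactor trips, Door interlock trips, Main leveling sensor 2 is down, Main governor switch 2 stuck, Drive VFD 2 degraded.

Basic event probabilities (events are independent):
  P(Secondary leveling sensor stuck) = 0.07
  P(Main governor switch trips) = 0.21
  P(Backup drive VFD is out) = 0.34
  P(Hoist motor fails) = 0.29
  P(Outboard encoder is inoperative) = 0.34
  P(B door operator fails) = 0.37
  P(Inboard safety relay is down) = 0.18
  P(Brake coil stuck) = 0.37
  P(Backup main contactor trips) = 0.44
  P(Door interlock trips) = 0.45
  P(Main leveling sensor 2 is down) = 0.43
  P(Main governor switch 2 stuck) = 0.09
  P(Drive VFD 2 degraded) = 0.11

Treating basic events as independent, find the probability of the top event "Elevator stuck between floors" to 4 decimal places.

P(Safety circuit unavailable) [OR] = 1 − (1−0.29) × (1−0.34) = 0.531400
P(Door loop unavailable) [OR] = 1 − (1−0.18) × (1−0.37) = 0.483400
P(Controller branch fails) [OR] = 1 − (1−0.44) × (1−0.45) = 0.692000
P(Drive chain unavailable) [OR] = 1 − (1−0.531400) × (1−0.37) × (1−0.483400) × (1−0.692000) = 0.953027
P(Brake release fails) [OR] = 1 − (1−0.21) × (1−0.34) × (1−0.953027) = 0.975508
P(Leveling path unavailable) [AND] = 0.07 × 0.975508 × 0.43 = 0.029363
P(Elevator stuck between floors) [OR] = 1 − (1−0.029363) × (1−0.09) × (1−0.11) = 0.213881
Rounded to 4 decimal places: P(Elevator stuck between floors) ≈ 0.2139.

0.2139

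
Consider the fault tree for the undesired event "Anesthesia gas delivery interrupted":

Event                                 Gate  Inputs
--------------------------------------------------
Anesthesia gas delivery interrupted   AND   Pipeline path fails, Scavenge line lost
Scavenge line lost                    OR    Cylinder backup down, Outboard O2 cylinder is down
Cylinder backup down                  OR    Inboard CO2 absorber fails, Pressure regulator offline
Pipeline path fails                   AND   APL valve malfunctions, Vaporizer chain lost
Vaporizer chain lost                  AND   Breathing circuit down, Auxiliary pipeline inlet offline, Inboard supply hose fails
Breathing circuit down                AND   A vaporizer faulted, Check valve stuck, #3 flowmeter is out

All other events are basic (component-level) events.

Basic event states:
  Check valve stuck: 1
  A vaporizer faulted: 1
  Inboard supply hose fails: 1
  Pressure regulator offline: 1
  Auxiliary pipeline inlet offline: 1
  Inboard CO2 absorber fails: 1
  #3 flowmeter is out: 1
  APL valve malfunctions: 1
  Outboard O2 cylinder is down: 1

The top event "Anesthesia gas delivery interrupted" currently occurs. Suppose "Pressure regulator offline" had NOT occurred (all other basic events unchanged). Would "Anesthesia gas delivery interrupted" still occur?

Yes

Counterfactual: set "Pressure regulator offline" to not occurred.
Breathing circuit down [AND]: A vaporizer faulted=occurs, Check valve stuck=occurs, #3 flowmeter is out=occurs → all inputs occur → occurs.
Vaporizer chain lost [AND]: Breathing circuit down=occurs, Auxiliary pipeline inlet offline=occurs, Inboard supply hose fails=occurs → all inputs occur → occurs.
Pipeline path fails [AND]: APL valve malfunctions=occurs, Vaporizer chain lost=occurs → all inputs occur → occurs.
Cylinder backup down [OR]: Inboard CO2 absorber fails=occurs, Pressure regulator offline=not → at least one input occurs → occurs.
Scavenge line lost [OR]: Cylinder backup down=occurs, Outboard O2 cylinder is down=occurs → at least one input occurs → occurs.
Anesthesia gas delivery interrupted [AND]: Pipeline path fails=occurs, Scavenge line lost=occurs → all inputs occur → occurs.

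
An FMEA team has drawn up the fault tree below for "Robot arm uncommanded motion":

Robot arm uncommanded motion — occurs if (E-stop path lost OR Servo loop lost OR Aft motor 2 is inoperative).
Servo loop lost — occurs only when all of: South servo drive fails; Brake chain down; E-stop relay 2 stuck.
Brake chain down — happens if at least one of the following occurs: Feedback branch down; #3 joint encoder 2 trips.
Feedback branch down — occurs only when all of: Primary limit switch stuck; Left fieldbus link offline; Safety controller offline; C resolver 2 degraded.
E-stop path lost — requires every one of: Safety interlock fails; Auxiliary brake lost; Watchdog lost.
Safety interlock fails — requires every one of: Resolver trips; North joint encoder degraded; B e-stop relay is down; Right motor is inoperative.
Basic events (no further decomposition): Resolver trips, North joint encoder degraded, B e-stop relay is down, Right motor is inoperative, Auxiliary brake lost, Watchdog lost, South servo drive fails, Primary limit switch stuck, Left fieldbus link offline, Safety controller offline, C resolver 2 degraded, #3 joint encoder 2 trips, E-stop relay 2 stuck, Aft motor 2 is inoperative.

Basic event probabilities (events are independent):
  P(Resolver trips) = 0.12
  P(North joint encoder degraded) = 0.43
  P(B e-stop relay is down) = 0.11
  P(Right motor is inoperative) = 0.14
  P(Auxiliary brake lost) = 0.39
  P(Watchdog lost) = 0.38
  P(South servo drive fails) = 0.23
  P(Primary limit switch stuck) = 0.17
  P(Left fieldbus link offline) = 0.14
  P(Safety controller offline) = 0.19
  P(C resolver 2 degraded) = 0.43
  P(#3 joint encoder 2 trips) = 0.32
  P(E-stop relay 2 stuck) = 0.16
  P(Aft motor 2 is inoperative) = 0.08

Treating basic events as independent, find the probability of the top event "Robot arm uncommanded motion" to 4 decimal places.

0.0910

P(Safety interlock fails) [AND] = 0.12 × 0.43 × 0.11 × 0.14 = 0.000795
P(E-stop path lost) [AND] = 0.000795 × 0.39 × 0.38 = 0.000118
P(Feedback branch down) [AND] = 0.17 × 0.14 × 0.19 × 0.43 = 0.001944
P(Brake chain down) [OR] = 1 − (1−0.001944) × (1−0.32) = 0.321322
P(Servo loop lost) [AND] = 0.23 × 0.321322 × 0.16 = 0.011825
P(Robot arm uncommanded motion) [OR] = 1 − (1−0.000118) × (1−0.011825) × (1−0.08) = 0.090986
Rounded to 4 decimal places: P(Robot arm uncommanded motion) ≈ 0.0910.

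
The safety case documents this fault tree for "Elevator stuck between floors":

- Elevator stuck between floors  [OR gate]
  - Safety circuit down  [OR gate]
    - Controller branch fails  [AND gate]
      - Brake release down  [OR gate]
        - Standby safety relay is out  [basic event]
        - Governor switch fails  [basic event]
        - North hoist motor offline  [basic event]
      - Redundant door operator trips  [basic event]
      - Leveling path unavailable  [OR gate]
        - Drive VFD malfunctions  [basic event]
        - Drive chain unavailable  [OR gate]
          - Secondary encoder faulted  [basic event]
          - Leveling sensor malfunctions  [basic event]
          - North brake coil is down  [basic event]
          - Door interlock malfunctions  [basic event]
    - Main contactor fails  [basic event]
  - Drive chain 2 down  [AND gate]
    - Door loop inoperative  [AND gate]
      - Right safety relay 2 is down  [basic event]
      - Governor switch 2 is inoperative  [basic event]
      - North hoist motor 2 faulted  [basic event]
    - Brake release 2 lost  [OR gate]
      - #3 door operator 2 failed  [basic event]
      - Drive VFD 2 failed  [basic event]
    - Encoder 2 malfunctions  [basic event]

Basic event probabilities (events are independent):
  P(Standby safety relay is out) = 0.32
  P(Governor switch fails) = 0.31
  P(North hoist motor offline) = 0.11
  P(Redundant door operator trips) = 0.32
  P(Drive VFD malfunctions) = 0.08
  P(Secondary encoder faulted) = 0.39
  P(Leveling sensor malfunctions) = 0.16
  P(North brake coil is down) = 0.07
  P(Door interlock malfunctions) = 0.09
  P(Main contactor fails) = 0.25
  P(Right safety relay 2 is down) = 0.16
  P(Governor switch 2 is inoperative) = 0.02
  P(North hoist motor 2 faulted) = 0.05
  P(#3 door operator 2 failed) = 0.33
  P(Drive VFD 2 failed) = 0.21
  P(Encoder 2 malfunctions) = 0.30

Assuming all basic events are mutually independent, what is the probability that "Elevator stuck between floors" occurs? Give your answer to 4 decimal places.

P(Brake release down) [OR] = 1 − (1−0.32) × (1−0.31) × (1−0.11) = 0.582412
P(Drive chain unavailable) [OR] = 1 − (1−0.39) × (1−0.16) × (1−0.07) × (1−0.09) = 0.566356
P(Leveling path unavailable) [OR] = 1 − (1−0.08) × (1−0.566356) = 0.601048
P(Controller branch fails) [AND] = 0.582412 × 0.32 × 0.601048 = 0.112018
P(Safety circuit down) [OR] = 1 − (1−0.112018) × (1−0.25) = 0.334014
P(Door loop inoperative) [AND] = 0.16 × 0.02 × 0.05 = 0.000160
P(Brake release 2 lost) [OR] = 1 − (1−0.33) × (1−0.21) = 0.470700
P(Drive chain 2 down) [AND] = 0.000160 × 0.470700 × 0.30 = 0.000023
P(Elevator stuck between floors) [OR] = 1 − (1−0.334014) × (1−0.000023) = 0.334029
Rounded to 4 decimal places: P(Elevator stuck between floors) ≈ 0.3340.

0.3340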